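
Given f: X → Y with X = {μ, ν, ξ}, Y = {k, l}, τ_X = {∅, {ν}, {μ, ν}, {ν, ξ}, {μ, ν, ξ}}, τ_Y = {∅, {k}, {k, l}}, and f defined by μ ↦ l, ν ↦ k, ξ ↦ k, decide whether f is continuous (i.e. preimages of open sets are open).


f IS continuous.

Compute f^{-1}(U) for each U ∈ τ_Y:
  U = ∅: f^{-1}(U) = ∅ ∈ τ_X ✓.
  U = {k}: f^{-1}(U) = {ν, ξ} ∈ τ_X ✓.
  U = {k, l}: f^{-1}(U) = {μ, ν, ξ} ∈ τ_X ✓.
Every preimage lies in τ_X, so f IS continuous.


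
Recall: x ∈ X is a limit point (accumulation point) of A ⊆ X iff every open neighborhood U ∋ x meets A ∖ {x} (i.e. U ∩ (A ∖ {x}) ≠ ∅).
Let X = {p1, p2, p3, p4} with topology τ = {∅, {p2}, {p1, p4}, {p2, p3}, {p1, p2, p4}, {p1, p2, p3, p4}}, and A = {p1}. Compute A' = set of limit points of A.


A' = {p4}

For each x ∈ X, list the open sets U ∈ τ with x ∈ U, then check whether U ∩ (A ∖ {x}) ≠ ∅ for every such U.
  x = p1: open {p1, p4} ∋ x has {p1, p4} ∩ (A ∖ {p1}) = ∅, so x is NOT a limit point.
  x = p2: open {p2} ∋ x has {p2} ∩ (A ∖ {p2}) = ∅, so x is NOT a limit point.
  x = p3: open {p2, p3} ∋ x has {p2, p3} ∩ (A ∖ {p3}) = ∅, so x is NOT a limit point.
  x = p4: opens ∋ x are {p1, p4}, {p1, p2, p4}, {p1, p2, p3, p4}; each meets A ∖ {p4}, so x IS a limit point.
Collecting: A' = {p4}.


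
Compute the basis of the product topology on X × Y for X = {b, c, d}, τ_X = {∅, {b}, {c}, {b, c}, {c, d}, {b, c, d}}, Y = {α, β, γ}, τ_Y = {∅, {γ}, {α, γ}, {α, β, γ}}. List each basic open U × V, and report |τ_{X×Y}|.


Basis B = {∅ × ∅, {b} × {γ}, {c} × {γ}, {b} × {α, γ}, {b, c} × {γ}, {c} × {α, γ}, {c, d} × {γ}, {b} × {α, β, γ}, {b, c, d} × {γ}, {c} × {α, β, γ}, {b, c} × {α, γ}, {c, d} × {α, γ}, {b, c} × {α, β, γ}, {b, c, d} × {α, γ}, {c, d} × {α, β, γ}, {b, c, d} × {α, β, γ}}; |τ_{X×Y}| = 40.

Enumerate products U × V with U ∈ τ_X, V ∈ τ_Y (deduplicated):
  ∅ × ∅ = {} (∅)
  {b} × {γ} = {(b,γ)}
  {c} × {γ} = {(c,γ)}
  {b} × {α, γ} = {(b,α), (b,γ)}
  {b, c} × {γ} = {(b,γ), (c,γ)}
  {c} × {α, γ} = {(c,α), (c,γ)}
  {c, d} × {γ} = {(c,γ), (d,γ)}
  {b} × {α, β, γ} = {(b,α), (b,β), (b,γ)}
  {b, c, d} × {γ} = {(b,γ), (c,γ), (d,γ)}
  {c} × {α, β, γ} = {(c,α), (c,β), (c,γ)}
  {b, c} × {α, γ} = {(b,α), (b,γ), (c,α), (c,γ)}
  {c, d} × {α, γ} = {(c,α), (c,γ), (d,α), (d,γ)}
  {b, c} × {α, β, γ} = {(b,α), (b,β), (b,γ), (c,α), (c,β), (c,γ)}
  {b, c, d} × {α, γ} = {(b,α), (b,γ), (c,α), (c,γ), (d,α), (d,γ)}
  {c, d} × {α, β, γ} = {(c,α), (c,β), (c,γ), (d,α), (d,β), (d,γ)}
  {b, c, d} × {α, β, γ} = {(b,α), (b,β), (b,γ), (c,α), (c,β), (c,γ), (d,α), (d,β), (d,γ)}
These 16 distinct sets form the basis B.
Close under arbitrary unions to get τ_{X×Y}; counting gives |τ_{X×Y}| = 40.


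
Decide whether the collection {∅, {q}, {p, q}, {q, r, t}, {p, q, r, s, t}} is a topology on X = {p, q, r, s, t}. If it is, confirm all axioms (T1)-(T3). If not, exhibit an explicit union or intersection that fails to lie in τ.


τ is NOT a topology on X.

Axiom (T1): ∅ ∈ τ? Yes; X ∈ τ? Yes.
Axiom (T2/T3): check pairwise unions and intersections of members of τ.
Counterexample for (T2): {p, q} ∪ {q, r, t} = {p, q, r, t} ∉ τ. Therefore τ is NOT a topology.


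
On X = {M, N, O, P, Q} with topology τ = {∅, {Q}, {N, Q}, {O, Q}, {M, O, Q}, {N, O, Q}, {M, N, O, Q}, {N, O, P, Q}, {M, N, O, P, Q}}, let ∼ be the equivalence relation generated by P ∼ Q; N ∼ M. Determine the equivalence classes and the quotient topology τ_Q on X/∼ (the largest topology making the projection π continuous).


X/∼ = {[M=N], [O], [P=Q]}; |τ_Q| = 2.

Equivalence classes: [M=N], [O], [P=Q].
Quotient map π: X → X/∼ sends M ↦ [M=N], N ↦ [M=N], O ↦ [O], P ↦ [P=Q], Q ↦ [P=Q].
For each subset V ⊆ X/∼, compute π^{-1}(V) ⊆ X and check whether π^{-1}(V) ∈ τ. V is open in τ_Q iff π^{-1}(V) ∈ τ.
  V = {}: π^{-1}(V) = ∅ ∈ τ ✓.
  V = {[M=N]}: π^{-1}(V) = {M, N} ∉ τ ✗.
  V = {[O]}: π^{-1}(V) = {O} ∉ τ ✗.
  V = {[M=N], [O]}: π^{-1}(V) = {M, N, O} ∉ τ ✗.
  V = {[P=Q]}: π^{-1}(V) = {P, Q} ∉ τ ✗.
  V = {[M=N], [P=Q]}: π^{-1}(V) = {M, N, P, Q} ∉ τ ✗.
  V = {[O], [P=Q]}: π^{-1}(V) = {O, P, Q} ∉ τ ✗.
  V = {[M=N], [O], [P=Q]}: π^{-1}(V) = {M, N, O, P, Q} ∈ τ ✓.
Open sets in the quotient: τ_Q = {{}, {[M=N], [O], [P=Q]}} (2 elements).


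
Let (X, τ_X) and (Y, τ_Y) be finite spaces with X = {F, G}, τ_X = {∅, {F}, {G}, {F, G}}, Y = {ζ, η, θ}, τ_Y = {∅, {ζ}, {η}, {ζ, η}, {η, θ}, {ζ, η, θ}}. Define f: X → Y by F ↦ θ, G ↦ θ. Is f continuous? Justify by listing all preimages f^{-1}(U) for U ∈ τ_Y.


f IS continuous.

Compute f^{-1}(U) for each U ∈ τ_Y:
  U = ∅: f^{-1}(U) = ∅ ∈ τ_X ✓.
  U = {ζ}: f^{-1}(U) = ∅ ∈ τ_X ✓.
  U = {η}: f^{-1}(U) = ∅ ∈ τ_X ✓.
  U = {ζ, η}: f^{-1}(U) = ∅ ∈ τ_X ✓.
  U = {η, θ}: f^{-1}(U) = {F, G} ∈ τ_X ✓.
  U = {ζ, η, θ}: f^{-1}(U) = {F, G} ∈ τ_X ✓.
Every preimage lies in τ_X, so f IS continuous.


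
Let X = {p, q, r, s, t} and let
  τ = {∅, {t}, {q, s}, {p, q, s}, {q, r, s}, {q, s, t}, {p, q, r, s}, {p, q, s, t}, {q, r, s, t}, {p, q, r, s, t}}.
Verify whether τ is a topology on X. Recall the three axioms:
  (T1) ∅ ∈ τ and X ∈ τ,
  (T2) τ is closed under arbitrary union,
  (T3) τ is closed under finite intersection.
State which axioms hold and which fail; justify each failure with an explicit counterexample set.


τ IS a topology on X.

Axiom (T1): ∅ ∈ τ? Yes; X ∈ τ? Yes.
Axiom (T2/T3): check pairwise unions and intersections of members of τ.
All pairwise intersections and unions checked — each lies in τ. Therefore τ satisfies (T1), (T2), (T3): it IS a topology on X.


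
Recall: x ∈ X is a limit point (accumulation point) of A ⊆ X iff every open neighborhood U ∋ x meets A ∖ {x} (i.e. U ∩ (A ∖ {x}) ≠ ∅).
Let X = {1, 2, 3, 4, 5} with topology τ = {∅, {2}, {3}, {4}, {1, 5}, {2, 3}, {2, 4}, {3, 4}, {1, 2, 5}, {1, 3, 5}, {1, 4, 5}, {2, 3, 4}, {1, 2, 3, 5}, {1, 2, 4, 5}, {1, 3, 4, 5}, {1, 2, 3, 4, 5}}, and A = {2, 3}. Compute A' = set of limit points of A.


A' = ∅

For each x ∈ X, list the open sets U ∈ τ with x ∈ U, then check whether U ∩ (A ∖ {x}) ≠ ∅ for every such U.
  x = 1: open {1, 5} ∋ x has {1, 5} ∩ (A ∖ {1}) = ∅, so x is NOT a limit point.
  x = 2: open {2} ∋ x has {2} ∩ (A ∖ {2}) = ∅, so x is NOT a limit point.
  x = 3: open {3} ∋ x has {3} ∩ (A ∖ {3}) = ∅, so x is NOT a limit point.
  x = 4: open {4} ∋ x has {4} ∩ (A ∖ {4}) = ∅, so x is NOT a limit point.
  x = 5: open {1, 5} ∋ x has {1, 5} ∩ (A ∖ {5}) = ∅, so x is NOT a limit point.
Collecting: A' = ∅.


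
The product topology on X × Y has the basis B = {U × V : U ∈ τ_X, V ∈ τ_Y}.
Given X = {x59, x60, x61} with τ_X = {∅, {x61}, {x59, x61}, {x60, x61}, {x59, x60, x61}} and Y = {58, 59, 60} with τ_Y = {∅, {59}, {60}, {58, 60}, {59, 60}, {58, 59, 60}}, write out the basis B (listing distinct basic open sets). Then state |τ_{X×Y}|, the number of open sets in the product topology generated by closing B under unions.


Basis B = {∅ × ∅, {x61} × {59}, {x61} × {60}, {x59, x61} × {59}, {x59, x61} × {60}, {x60, x61} × {59}, {x60, x61} × {60}, {x61} × {58, 60}, {x61} × {59, 60}, {x59, x60, x61} × {59}, {x59, x60, x61} × {60}, {x61} × {58, 59, 60}, {x59, x61} × {58, 60}, {x59, x61} × {59, 60}, {x60, x61} × {58, 60}, {x60, x61} × {59, 60}, {x59, x61} × {58, 59, 60}, {x59, x60, x61} × {58, 60}, {x59, x60, x61} × {59, 60}, {x60, x61} × {58, 59, 60}, {x59, x60, x61} × {58, 59, 60}}; |τ_{X×Y}| = 70.

Enumerate products U × V with U ∈ τ_X, V ∈ τ_Y (deduplicated):
  ∅ × ∅ = {} (∅)
  {x61} × {59} = {(x61,59)}
  {x61} × {60} = {(x61,60)}
  {x59, x61} × {59} = {(x59,59), (x61,59)}
  {x59, x61} × {60} = {(x59,60), (x61,60)}
  {x60, x61} × {59} = {(x60,59), (x61,59)}
  {x60, x61} × {60} = {(x60,60), (x61,60)}
  {x61} × {58, 60} = {(x61,58), (x61,60)}
  {x61} × {59, 60} = {(x61,59), (x61,60)}
  {x59, x60, x61} × {59} = {(x59,59), (x60,59), (x61,59)}
  {x59, x60, x61} × {60} = {(x59,60), (x60,60), (x61,60)}
  {x61} × {58, 59, 60} = {(x61,58), (x61,59), (x61,60)}
  {x59, x61} × {58, 60} = {(x59,58), (x59,60), (x61,58), (x61,60)}
  {x59, x61} × {59, 60} = {(x59,59), (x59,60), (x61,59), (x61,60)}
  {x60, x61} × {58, 60} = {(x60,58), (x60,60), (x61,58), (x61,60)}
  {x60, x61} × {59, 60} = {(x60,59), (x60,60), (x61,59), (x61,60)}
  {x59, x61} × {58, 59, 60} = {(x59,58), (x59,59), (x59,60), (x61,58), (x61,59), (x61,60)}
  {x59, x60, x61} × {58, 60} = {(x59,58), (x59,60), (x60,58), (x60,60), (x61,58), (x61,60)}
  {x59, x60, x61} × {59, 60} = {(x59,59), (x59,60), (x60,59), (x60,60), (x61,59), (x61,60)}
  {x60, x61} × {58, 59, 60} = {(x60,58), (x60,59), (x60,60), (x61,58), (x61,59), (x61,60)}
  {x59, x60, x61} × {58, 59, 60} = {(x59,58), (x59,59), (x59,60), (x60,58), (x60,59), (x60,60), (x61,58), (x61,59), (x61,60)}
These 21 distinct sets form the basis B.
Close under arbitrary unions to get τ_{X×Y}; counting gives |τ_{X×Y}| = 70.


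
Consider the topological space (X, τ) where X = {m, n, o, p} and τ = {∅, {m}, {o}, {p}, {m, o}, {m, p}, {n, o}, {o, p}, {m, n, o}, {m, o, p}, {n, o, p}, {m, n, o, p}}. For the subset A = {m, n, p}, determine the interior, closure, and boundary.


int(A) = {m, p}, cl(A) = {m, n, p}, ∂A = {n}.

Closed sets in (X, τ) are complements of opens:
  closed(X, τ) = {∅, {m}, {n}, {p}, {m, n}, {m, p}, {n, o}, {n, p}, {m, n, o}, {m, n, p}, {n, o, p}, {m, n, o, p}}.
int(A) = ⋃ {U ∈ τ : U ⊆ A}. Opens contained in A: ∅, {m}, {p}, {m, p}.
Taking the union of these: int(A) = {m, p}.
cl(A) = ⋂ {C closed : A ⊆ C}. Closed sets containing A: {m, n, p}, {m, n, o, p}.
Intersecting these: cl(A) = {m, n, p}.
∂A = cl(A) ∖ int(A) = {m, n, p} ∖ {m, p} = {n}.


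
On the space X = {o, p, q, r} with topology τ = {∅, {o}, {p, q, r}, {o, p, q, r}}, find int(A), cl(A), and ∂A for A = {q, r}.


int(A) = ∅, cl(A) = {p, q, r}, ∂A = {p, q, r}.

Closed sets in (X, τ) are complements of opens:
  closed(X, τ) = {∅, {o}, {p, q, r}, {o, p, q, r}}.
int(A) = ⋃ {U ∈ τ : U ⊆ A}. Opens contained in A: ∅.
Taking the union of these: int(A) = ∅.
cl(A) = ⋂ {C closed : A ⊆ C}. Closed sets containing A: {p, q, r}, {o, p, q, r}.
Intersecting these: cl(A) = {p, q, r}.
∂A = cl(A) ∖ int(A) = {p, q, r} ∖ ∅ = {p, q, r}.


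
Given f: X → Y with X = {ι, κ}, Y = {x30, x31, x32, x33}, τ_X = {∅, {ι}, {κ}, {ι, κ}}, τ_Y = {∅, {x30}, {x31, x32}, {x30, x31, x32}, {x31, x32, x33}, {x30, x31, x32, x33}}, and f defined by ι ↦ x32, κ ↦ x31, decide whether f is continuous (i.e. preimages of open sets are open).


f IS continuous.

Compute f^{-1}(U) for each U ∈ τ_Y:
  U = ∅: f^{-1}(U) = ∅ ∈ τ_X ✓.
  U = {x30}: f^{-1}(U) = ∅ ∈ τ_X ✓.
  U = {x31, x32}: f^{-1}(U) = {ι, κ} ∈ τ_X ✓.
  U = {x30, x31, x32}: f^{-1}(U) = {ι, κ} ∈ τ_X ✓.
  U = {x31, x32, x33}: f^{-1}(U) = {ι, κ} ∈ τ_X ✓.
  U = {x30, x31, x32, x33}: f^{-1}(U) = {ι, κ} ∈ τ_X ✓.
Every preimage lies in τ_X, so f IS continuous.


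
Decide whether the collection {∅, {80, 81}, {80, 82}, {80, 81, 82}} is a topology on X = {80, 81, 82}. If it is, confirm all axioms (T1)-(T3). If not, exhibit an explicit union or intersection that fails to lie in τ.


τ is NOT a topology on X.

Axiom (T1): ∅ ∈ τ? Yes; X ∈ τ? Yes.
Axiom (T2/T3): check pairwise unions and intersections of members of τ.
Counterexample for (T3): {80, 81} ∩ {80, 82} = {80} ∉ τ. Therefore τ is NOT a topology.


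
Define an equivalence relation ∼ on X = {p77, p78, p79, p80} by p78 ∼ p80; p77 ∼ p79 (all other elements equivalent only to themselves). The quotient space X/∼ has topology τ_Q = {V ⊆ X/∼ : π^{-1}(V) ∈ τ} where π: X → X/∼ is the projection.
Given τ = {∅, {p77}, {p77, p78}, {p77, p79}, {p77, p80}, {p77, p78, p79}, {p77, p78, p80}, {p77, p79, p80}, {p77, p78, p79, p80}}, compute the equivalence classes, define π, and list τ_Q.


X/∼ = {[p77=p79], [p78=p80]}; |τ_Q| = 3.

Equivalence classes: [p77=p79], [p78=p80].
Quotient map π: X → X/∼ sends p77 ↦ [p77=p79], p78 ↦ [p78=p80], p79 ↦ [p77=p79], p80 ↦ [p78=p80].
For each subset V ⊆ X/∼, compute π^{-1}(V) ⊆ X and check whether π^{-1}(V) ∈ τ. V is open in τ_Q iff π^{-1}(V) ∈ τ.
  V = {}: π^{-1}(V) = ∅ ∈ τ ✓.
  V = {[p77=p79]}: π^{-1}(V) = {p77, p79} ∈ τ ✓.
  V = {[p78=p80]}: π^{-1}(V) = {p78, p80} ∉ τ ✗.
  V = {[p77=p79], [p78=p80]}: π^{-1}(V) = {p77, p78, p79, p80} ∈ τ ✓.
Open sets in the quotient: τ_Q = {{}, {[p77=p79]}, {[p77=p79], [p78=p80]}} (3 elements).


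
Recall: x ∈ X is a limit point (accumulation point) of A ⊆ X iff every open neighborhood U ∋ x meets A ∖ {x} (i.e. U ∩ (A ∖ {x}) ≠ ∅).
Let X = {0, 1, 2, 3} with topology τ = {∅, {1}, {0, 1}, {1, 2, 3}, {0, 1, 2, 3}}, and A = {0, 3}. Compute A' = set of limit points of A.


A' = {2}

For each x ∈ X, list the open sets U ∈ τ with x ∈ U, then check whether U ∩ (A ∖ {x}) ≠ ∅ for every such U.
  x = 0: open {0, 1} ∋ x has {0, 1} ∩ (A ∖ {0}) = ∅, so x is NOT a limit point.
  x = 1: open {1} ∋ x has {1} ∩ (A ∖ {1}) = ∅, so x is NOT a limit point.
  x = 2: opens ∋ x are {1, 2, 3}, {0, 1, 2, 3}; each meets A ∖ {2}, so x IS a limit point.
  x = 3: open {1, 2, 3} ∋ x has {1, 2, 3} ∩ (A ∖ {3}) = ∅, so x is NOT a limit point.
Collecting: A' = {2}.


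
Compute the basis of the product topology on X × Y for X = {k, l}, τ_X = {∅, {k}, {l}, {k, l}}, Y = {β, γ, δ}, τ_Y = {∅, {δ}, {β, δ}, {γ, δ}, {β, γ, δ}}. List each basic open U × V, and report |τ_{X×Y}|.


Basis B = {∅ × ∅, {k} × {δ}, {l} × {δ}, {k} × {β, δ}, {k} × {γ, δ}, {k, l} × {δ}, {l} × {β, δ}, {l} × {γ, δ}, {k} × {β, γ, δ}, {l} × {β, γ, δ}, {k, l} × {β, δ}, {k, l} × {γ, δ}, {k, l} × {β, γ, δ}}; |τ_{X×Y}| = 25.

Enumerate products U × V with U ∈ τ_X, V ∈ τ_Y (deduplicated):
  ∅ × ∅ = {} (∅)
  {k} × {δ} = {(k,δ)}
  {l} × {δ} = {(l,δ)}
  {k} × {β, δ} = {(k,β), (k,δ)}
  {k} × {γ, δ} = {(k,γ), (k,δ)}
  {k, l} × {δ} = {(k,δ), (l,δ)}
  {l} × {β, δ} = {(l,β), (l,δ)}
  {l} × {γ, δ} = {(l,γ), (l,δ)}
  {k} × {β, γ, δ} = {(k,β), (k,γ), (k,δ)}
  {l} × {β, γ, δ} = {(l,β), (l,γ), (l,δ)}
  {k, l} × {β, δ} = {(k,β), (k,δ), (l,β), (l,δ)}
  {k, l} × {γ, δ} = {(k,γ), (k,δ), (l,γ), (l,δ)}
  {k, l} × {β, γ, δ} = {(k,β), (k,γ), (k,δ), (l,β), (l,γ), (l,δ)}
These 13 distinct sets form the basis B.
Close under arbitrary unions to get τ_{X×Y}; counting gives |τ_{X×Y}| = 25.


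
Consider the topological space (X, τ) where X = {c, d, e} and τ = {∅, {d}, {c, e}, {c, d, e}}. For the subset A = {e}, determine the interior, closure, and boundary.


int(A) = ∅, cl(A) = {c, e}, ∂A = {c, e}.

Closed sets in (X, τ) are complements of opens:
  closed(X, τ) = {∅, {d}, {c, e}, {c, d, e}}.
int(A) = ⋃ {U ∈ τ : U ⊆ A}. Opens contained in A: ∅.
Taking the union of these: int(A) = ∅.
cl(A) = ⋂ {C closed : A ⊆ C}. Closed sets containing A: {c, e}, {c, d, e}.
Intersecting these: cl(A) = {c, e}.
∂A = cl(A) ∖ int(A) = {c, e} ∖ ∅ = {c, e}.


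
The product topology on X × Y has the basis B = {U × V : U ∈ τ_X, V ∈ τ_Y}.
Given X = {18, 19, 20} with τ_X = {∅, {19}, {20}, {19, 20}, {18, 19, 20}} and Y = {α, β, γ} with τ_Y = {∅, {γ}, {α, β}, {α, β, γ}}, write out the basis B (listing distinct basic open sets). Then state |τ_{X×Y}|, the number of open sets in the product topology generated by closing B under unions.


Basis B = {∅ × ∅, {19} × {γ}, {20} × {γ}, {19} × {α, β}, {19, 20} × {γ}, {20} × {α, β}, {18, 19, 20} × {γ}, {19} × {α, β, γ}, {20} × {α, β, γ}, {19, 20} × {α, β}, {18, 19, 20} × {α, β}, {19, 20} × {α, β, γ}, {18, 19, 20} × {α, β, γ}}; |τ_{X×Y}| = 25.

Enumerate products U × V with U ∈ τ_X, V ∈ τ_Y (deduplicated):
  ∅ × ∅ = {} (∅)
  {19} × {γ} = {(19,γ)}
  {20} × {γ} = {(20,γ)}
  {19} × {α, β} = {(19,α), (19,β)}
  {19, 20} × {γ} = {(19,γ), (20,γ)}
  {20} × {α, β} = {(20,α), (20,β)}
  {18, 19, 20} × {γ} = {(18,γ), (19,γ), (20,γ)}
  {19} × {α, β, γ} = {(19,α), (19,β), (19,γ)}
  {20} × {α, β, γ} = {(20,α), (20,β), (20,γ)}
  {19, 20} × {α, β} = {(19,α), (19,β), (20,α), (20,β)}
  {18, 19, 20} × {α, β} = {(18,α), (18,β), (19,α), (19,β), (20,α), (20,β)}
  {19, 20} × {α, β, γ} = {(19,α), (19,β), (19,γ), (20,α), (20,β), (20,γ)}
  {18, 19, 20} × {α, β, γ} = {(18,α), (18,β), (18,γ), (19,α), (19,β), (19,γ), (20,α), (20,β), (20,γ)}
These 13 distinct sets form the basis B.
Close under arbitrary unions to get τ_{X×Y}; counting gives |τ_{X×Y}| = 25.


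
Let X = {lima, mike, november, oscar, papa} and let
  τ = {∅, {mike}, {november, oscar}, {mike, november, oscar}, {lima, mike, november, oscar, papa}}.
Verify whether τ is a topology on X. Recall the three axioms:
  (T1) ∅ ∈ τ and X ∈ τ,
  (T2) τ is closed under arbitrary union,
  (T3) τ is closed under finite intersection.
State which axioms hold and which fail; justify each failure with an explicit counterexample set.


τ IS a topology on X.

Axiom (T1): ∅ ∈ τ? Yes; X ∈ τ? Yes.
Axiom (T2/T3): check pairwise unions and intersections of members of τ.
All pairwise intersections and unions checked — each lies in τ. Therefore τ satisfies (T1), (T2), (T3): it IS a topology on X.


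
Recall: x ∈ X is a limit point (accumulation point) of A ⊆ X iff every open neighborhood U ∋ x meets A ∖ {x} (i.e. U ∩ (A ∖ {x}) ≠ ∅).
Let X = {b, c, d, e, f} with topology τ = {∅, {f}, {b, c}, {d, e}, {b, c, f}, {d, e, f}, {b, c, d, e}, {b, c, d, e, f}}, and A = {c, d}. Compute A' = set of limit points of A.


A' = {b, e}

For each x ∈ X, list the open sets U ∈ τ with x ∈ U, then check whether U ∩ (A ∖ {x}) ≠ ∅ for every such U.
  x = b: opens ∋ x are {b, c}, {b, c, f}, {b, c, d, e}, {b, c, d, e, f}; each meets A ∖ {b}, so x IS a limit point.
  x = c: open {b, c} ∋ x has {b, c} ∩ (A ∖ {c}) = ∅, so x is NOT a limit point.
  x = d: open {d, e} ∋ x has {d, e} ∩ (A ∖ {d}) = ∅, so x is NOT a limit point.
  x = e: opens ∋ x are {d, e}, {d, e, f}, {b, c, d, e}, {b, c, d, e, f}; each meets A ∖ {e}, so x IS a limit point.
  x = f: open {f} ∋ x has {f} ∩ (A ∖ {f}) = ∅, so x is NOT a limit point.
Collecting: A' = {b, e}.


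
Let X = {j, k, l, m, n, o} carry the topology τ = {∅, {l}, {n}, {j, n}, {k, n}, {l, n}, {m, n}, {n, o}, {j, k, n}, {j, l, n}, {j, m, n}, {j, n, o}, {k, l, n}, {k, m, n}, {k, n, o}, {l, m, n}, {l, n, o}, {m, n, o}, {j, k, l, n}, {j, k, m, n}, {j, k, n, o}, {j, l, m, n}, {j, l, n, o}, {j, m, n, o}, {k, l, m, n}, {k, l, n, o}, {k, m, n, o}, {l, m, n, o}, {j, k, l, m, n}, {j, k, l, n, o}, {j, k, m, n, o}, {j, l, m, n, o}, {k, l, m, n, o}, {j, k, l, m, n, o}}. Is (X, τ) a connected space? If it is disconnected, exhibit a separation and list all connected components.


(X, τ) is disconnected; components = [{l}, {j, k, m, n, o}].

Find clopen sets (U ∈ τ with X ∖ U ∈ τ):
  U = ∅, X ∖ U = {j, k, l, m, n, o} — both open, so U is clopen.
  U = {l}, X ∖ U = {j, k, m, n, o} — both open, so U is clopen.
  U = {j, k, m, n, o}, X ∖ U = {l} — both open, so U is clopen.
  U = {j, k, l, m, n, o}, X ∖ U = ∅ — both open, so U is clopen.
Nontrivial clopen(s) exist: e.g. {l}. So (X, τ) is disconnected.
Compute connected components by grouping points that agree on all clopens:
  component: {l}
  component: {j, k, m, n, o}


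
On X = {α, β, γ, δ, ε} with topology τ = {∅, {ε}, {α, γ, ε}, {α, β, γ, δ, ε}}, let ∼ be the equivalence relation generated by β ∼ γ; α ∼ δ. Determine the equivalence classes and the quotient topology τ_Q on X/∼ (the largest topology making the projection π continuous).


X/∼ = {[α=δ], [β=γ], [ε]}; |τ_Q| = 3.

Equivalence classes: [α=δ], [β=γ], [ε].
Quotient map π: X → X/∼ sends α ↦ [α=δ], β ↦ [β=γ], γ ↦ [β=γ], δ ↦ [α=δ], ε ↦ [ε].
For each subset V ⊆ X/∼, compute π^{-1}(V) ⊆ X and check whether π^{-1}(V) ∈ τ. V is open in τ_Q iff π^{-1}(V) ∈ τ.
  V = {}: π^{-1}(V) = ∅ ∈ τ ✓.
  V = {[α=δ]}: π^{-1}(V) = {α, δ} ∉ τ ✗.
  V = {[β=γ]}: π^{-1}(V) = {β, γ} ∉ τ ✗.
  V = {[α=δ], [β=γ]}: π^{-1}(V) = {α, β, γ, δ} ∉ τ ✗.
  V = {[ε]}: π^{-1}(V) = {ε} ∈ τ ✓.
  V = {[α=δ], [ε]}: π^{-1}(V) = {α, δ, ε} ∉ τ ✗.
  V = {[β=γ], [ε]}: π^{-1}(V) = {β, γ, ε} ∉ τ ✗.
  V = {[α=δ], [β=γ], [ε]}: π^{-1}(V) = {α, β, γ, δ, ε} ∈ τ ✓.
Open sets in the quotient: τ_Q = {{}, {[ε]}, {[α=δ], [β=γ], [ε]}} (3 elements).


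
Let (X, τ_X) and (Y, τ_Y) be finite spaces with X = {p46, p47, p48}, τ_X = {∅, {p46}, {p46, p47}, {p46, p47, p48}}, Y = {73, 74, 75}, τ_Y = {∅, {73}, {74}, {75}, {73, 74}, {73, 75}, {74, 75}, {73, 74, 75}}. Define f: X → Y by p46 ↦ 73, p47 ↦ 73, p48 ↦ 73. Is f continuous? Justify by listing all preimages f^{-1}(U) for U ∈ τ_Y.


f IS continuous.

Compute f^{-1}(U) for each U ∈ τ_Y:
  U = ∅: f^{-1}(U) = ∅ ∈ τ_X ✓.
  U = {73}: f^{-1}(U) = {p46, p47, p48} ∈ τ_X ✓.
  U = {74}: f^{-1}(U) = ∅ ∈ τ_X ✓.
  U = {75}: f^{-1}(U) = ∅ ∈ τ_X ✓.
  U = {73, 74}: f^{-1}(U) = {p46, p47, p48} ∈ τ_X ✓.
  U = {73, 75}: f^{-1}(U) = {p46, p47, p48} ∈ τ_X ✓.
  U = {74, 75}: f^{-1}(U) = ∅ ∈ τ_X ✓.
  U = {73, 74, 75}: f^{-1}(U) = {p46, p47, p48} ∈ τ_X ✓.
Every preimage lies in τ_X, so f IS continuous.


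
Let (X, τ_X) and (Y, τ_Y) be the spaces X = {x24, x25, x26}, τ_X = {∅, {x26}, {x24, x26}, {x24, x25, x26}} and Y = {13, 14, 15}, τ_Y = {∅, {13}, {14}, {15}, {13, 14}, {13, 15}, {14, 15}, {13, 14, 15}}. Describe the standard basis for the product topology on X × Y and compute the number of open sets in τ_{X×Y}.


Basis B = {∅ × ∅, {x26} × {13}, {x26} × {14}, {x26} × {15}, {x24, x26} × {13}, {x24, x26} × {14}, {x24, x26} × {15}, {x26} × {13, 14}, {x26} × {13, 15}, {x26} × {14, 15}, {x24, x25, x26} × {13}, {x24, x25, x26} × {14}, {x24, x25, x26} × {15}, {x26} × {13, 14, 15}, {x24, x26} × {13, 14}, {x24, x26} × {13, 15}, {x24, x26} × {14, 15}, {x24, x26} × {13, 14, 15}, {x24, x25, x26} × {13, 14}, {x24, x25, x26} × {13, 15}, {x24, x25, x26} × {14, 15}, {x24, x25, x26} × {13, 14, 15}}; |τ_{X×Y}| = 64.

Enumerate products U × V with U ∈ τ_X, V ∈ τ_Y (deduplicated):
  ∅ × ∅ = {} (∅)
  {x26} × {13} = {(x26,13)}
  {x26} × {14} = {(x26,14)}
  {x26} × {15} = {(x26,15)}
  {x24, x26} × {13} = {(x24,13), (x26,13)}
  {x24, x26} × {14} = {(x24,14), (x26,14)}
  {x24, x26} × {15} = {(x24,15), (x26,15)}
  {x26} × {13, 14} = {(x26,13), (x26,14)}
  {x26} × {13, 15} = {(x26,13), (x26,15)}
  {x26} × {14, 15} = {(x26,14), (x26,15)}
  {x24, x25, x26} × {13} = {(x24,13), (x25,13), (x26,13)}
  {x24, x25, x26} × {14} = {(x24,14), (x25,14), (x26,14)}
  {x24, x25, x26} × {15} = {(x24,15), (x25,15), (x26,15)}
  {x26} × {13, 14, 15} = {(x26,13), (x26,14), (x26,15)}
  {x24, x26} × {13, 14} = {(x24,13), (x24,14), (x26,13), (x26,14)}
  {x24, x26} × {13, 15} = {(x24,13), (x24,15), (x26,13), (x26,15)}
  {x24, x26} × {14, 15} = {(x24,14), (x24,15), (x26,14), (x26,15)}
  {x24, x26} × {13, 14, 15} = {(x24,13), (x24,14), (x24,15), (x26,13), (x26,14), (x26,15)}
  {x24, x25, x26} × {13, 14} = {(x24,13), (x24,14), (x25,13), (x25,14), (x26,13), (x26,14)}
  {x24, x25, x26} × {13, 15} = {(x24,13), (x24,15), (x25,13), (x25,15), (x26,13), (x26,15)}
  {x24, x25, x26} × {14, 15} = {(x24,14), (x24,15), (x25,14), (x25,15), (x26,14), (x26,15)}
  {x24, x25, x26} × {13, 14, 15} = {(x24,13), (x24,14), (x24,15), (x25,13), (x25,14), (x25,15), (x26,13), (x26,14), (x26,15)}
These 22 distinct sets form the basis B.
Close under arbitrary unions to get τ_{X×Y}; counting gives |τ_{X×Y}| = 64.


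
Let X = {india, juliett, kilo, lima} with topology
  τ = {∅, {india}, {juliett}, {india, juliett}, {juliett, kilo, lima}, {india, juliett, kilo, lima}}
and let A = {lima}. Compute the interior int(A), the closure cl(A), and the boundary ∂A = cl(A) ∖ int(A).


int(A) = ∅, cl(A) = {kilo, lima}, ∂A = {kilo, lima}.

Closed sets in (X, τ) are complements of opens:
  closed(X, τ) = {∅, {india}, {kilo, lima}, {india, kilo, lima}, {juliett, kilo, lima}, {india, juliett, kilo, lima}}.
int(A) = ⋃ {U ∈ τ : U ⊆ A}. Opens contained in A: ∅.
Taking the union of these: int(A) = ∅.
cl(A) = ⋂ {C closed : A ⊆ C}. Closed sets containing A: {kilo, lima}, {india, kilo, lima}, {juliett, kilo, lima}, {india, juliett, kilo, lima}.
Intersecting these: cl(A) = {kilo, lima}.
∂A = cl(A) ∖ int(A) = {kilo, lima} ∖ ∅ = {kilo, lima}.


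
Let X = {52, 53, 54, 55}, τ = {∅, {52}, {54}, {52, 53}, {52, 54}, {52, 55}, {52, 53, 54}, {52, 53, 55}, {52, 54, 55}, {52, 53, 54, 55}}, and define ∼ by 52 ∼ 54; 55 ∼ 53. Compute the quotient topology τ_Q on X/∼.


X/∼ = {[52=54], [53=55]}; |τ_Q| = 3.

Equivalence classes: [52=54], [53=55].
Quotient map π: X → X/∼ sends 52 ↦ [52=54], 53 ↦ [53=55], 54 ↦ [52=54], 55 ↦ [53=55].
For each subset V ⊆ X/∼, compute π^{-1}(V) ⊆ X and check whether π^{-1}(V) ∈ τ. V is open in τ_Q iff π^{-1}(V) ∈ τ.
  V = {}: π^{-1}(V) = ∅ ∈ τ ✓.
  V = {[52=54]}: π^{-1}(V) = {52, 54} ∈ τ ✓.
  V = {[53=55]}: π^{-1}(V) = {53, 55} ∉ τ ✗.
  V = {[52=54], [53=55]}: π^{-1}(V) = {52, 53, 54, 55} ∈ τ ✓.
Open sets in the quotient: τ_Q = {{}, {[52=54]}, {[52=54], [53=55]}} (3 elements).


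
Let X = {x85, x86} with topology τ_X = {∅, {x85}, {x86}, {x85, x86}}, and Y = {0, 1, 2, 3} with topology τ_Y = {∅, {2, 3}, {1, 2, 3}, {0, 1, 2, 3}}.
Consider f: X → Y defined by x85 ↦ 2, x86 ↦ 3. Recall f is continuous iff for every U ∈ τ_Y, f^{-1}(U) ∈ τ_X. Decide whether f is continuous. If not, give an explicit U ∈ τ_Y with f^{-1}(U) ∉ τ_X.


f IS continuous.

Compute f^{-1}(U) for each U ∈ τ_Y:
  U = ∅: f^{-1}(U) = ∅ ∈ τ_X ✓.
  U = {2, 3}: f^{-1}(U) = {x85, x86} ∈ τ_X ✓.
  U = {1, 2, 3}: f^{-1}(U) = {x85, x86} ∈ τ_X ✓.
  U = {0, 1, 2, 3}: f^{-1}(U) = {x85, x86} ∈ τ_X ✓.
Every preimage lies in τ_X, so f IS continuous.


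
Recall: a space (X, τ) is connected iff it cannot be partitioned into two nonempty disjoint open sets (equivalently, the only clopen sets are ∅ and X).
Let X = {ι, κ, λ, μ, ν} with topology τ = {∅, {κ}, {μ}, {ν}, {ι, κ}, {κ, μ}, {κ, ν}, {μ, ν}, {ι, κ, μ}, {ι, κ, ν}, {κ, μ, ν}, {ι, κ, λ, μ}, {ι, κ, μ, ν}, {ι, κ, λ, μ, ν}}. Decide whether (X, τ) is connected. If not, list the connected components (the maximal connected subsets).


(X, τ) is disconnected; components = [{ν}, {ι, κ, λ, μ}].

Find clopen sets (U ∈ τ with X ∖ U ∈ τ):
  U = ∅, X ∖ U = {ι, κ, λ, μ, ν} — both open, so U is clopen.
  U = {ν}, X ∖ U = {ι, κ, λ, μ} — both open, so U is clopen.
  U = {ι, κ, λ, μ}, X ∖ U = {ν} — both open, so U is clopen.
  U = {ι, κ, λ, μ, ν}, X ∖ U = ∅ — both open, so U is clopen.
Nontrivial clopen(s) exist: e.g. {ι, κ, λ, μ}. So (X, τ) is disconnected.
Compute connected components by grouping points that agree on all clopens:
  component: {ν}
  component: {ι, κ, λ, μ}


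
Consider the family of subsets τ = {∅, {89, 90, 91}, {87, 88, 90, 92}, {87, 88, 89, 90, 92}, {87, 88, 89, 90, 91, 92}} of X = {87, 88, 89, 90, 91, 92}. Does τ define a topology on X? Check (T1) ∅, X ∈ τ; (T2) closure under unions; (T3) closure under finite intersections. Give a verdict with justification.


τ is NOT a topology on X.

Axiom (T1): ∅ ∈ τ? Yes; X ∈ τ? Yes.
Axiom (T2/T3): check pairwise unions and intersections of members of τ.
Counterexample for (T3): {89, 90, 91} ∩ {87, 88, 90, 92} = {90} ∉ τ. Therefore τ is NOT a topology.


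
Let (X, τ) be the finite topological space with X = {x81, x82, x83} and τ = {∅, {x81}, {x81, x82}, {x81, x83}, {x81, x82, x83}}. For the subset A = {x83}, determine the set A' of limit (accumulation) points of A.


A' = ∅

For each x ∈ X, list the open sets U ∈ τ with x ∈ U, then check whether U ∩ (A ∖ {x}) ≠ ∅ for every such U.
  x = x81: open {x81} ∋ x has {x81} ∩ (A ∖ {x81}) = ∅, so x is NOT a limit point.
  x = x82: open {x81, x82} ∋ x has {x81, x82} ∩ (A ∖ {x82}) = ∅, so x is NOT a limit point.
  x = x83: open {x81, x83} ∋ x has {x81, x83} ∩ (A ∖ {x83}) = ∅, so x is NOT a limit point.
Collecting: A' = ∅.


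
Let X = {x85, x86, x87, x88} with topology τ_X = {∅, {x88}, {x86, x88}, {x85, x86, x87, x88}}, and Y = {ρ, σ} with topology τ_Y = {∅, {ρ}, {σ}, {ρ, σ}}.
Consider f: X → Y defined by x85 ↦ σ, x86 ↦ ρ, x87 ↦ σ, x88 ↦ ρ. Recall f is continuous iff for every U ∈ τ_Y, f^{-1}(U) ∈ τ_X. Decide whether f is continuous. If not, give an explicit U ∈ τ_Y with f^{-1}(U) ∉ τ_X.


f is NOT continuous.

Compute f^{-1}(U) for each U ∈ τ_Y:
  U = ∅: f^{-1}(U) = ∅ ∈ τ_X ✓.
  U = {ρ}: f^{-1}(U) = {x86, x88} ∈ τ_X ✓.
  U = {σ}: f^{-1}(U) = {x85, x87} ∉ τ_X ✗.
  U = {ρ, σ}: f^{-1}(U) = {x85, x86, x87, x88} ∈ τ_X ✓.
Found U = {σ} with f^{-1}(U) = {x85, x87} not in τ_X. Therefore f is NOT continuous.


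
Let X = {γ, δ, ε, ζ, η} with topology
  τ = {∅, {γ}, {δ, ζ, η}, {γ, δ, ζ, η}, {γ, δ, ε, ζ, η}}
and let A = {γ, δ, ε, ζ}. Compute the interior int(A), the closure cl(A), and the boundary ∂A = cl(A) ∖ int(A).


int(A) = {γ}, cl(A) = {γ, δ, ε, ζ, η}, ∂A = {δ, ε, ζ, η}.

Closed sets in (X, τ) are complements of opens:
  closed(X, τ) = {∅, {ε}, {γ, ε}, {δ, ε, ζ, η}, {γ, δ, ε, ζ, η}}.
int(A) = ⋃ {U ∈ τ : U ⊆ A}. Opens contained in A: ∅, {γ}.
Taking the union of these: int(A) = {γ}.
cl(A) = ⋂ {C closed : A ⊆ C}. Closed sets containing A: {γ, δ, ε, ζ, η}.
Intersecting these: cl(A) = {γ, δ, ε, ζ, η}.
∂A = cl(A) ∖ int(A) = {γ, δ, ε, ζ, η} ∖ {γ} = {δ, ε, ζ, η}.


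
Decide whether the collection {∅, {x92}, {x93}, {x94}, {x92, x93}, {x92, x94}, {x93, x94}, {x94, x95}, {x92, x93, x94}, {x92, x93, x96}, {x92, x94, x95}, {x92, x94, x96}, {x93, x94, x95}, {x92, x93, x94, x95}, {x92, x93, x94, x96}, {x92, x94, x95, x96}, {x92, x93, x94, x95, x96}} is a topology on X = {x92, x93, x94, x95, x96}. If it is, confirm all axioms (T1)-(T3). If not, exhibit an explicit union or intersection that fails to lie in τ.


τ is NOT a topology on X.

Axiom (T1): ∅ ∈ τ? Yes; X ∈ τ? Yes.
Axiom (T2/T3): check pairwise unions and intersections of members of τ.
Counterexample for (T3): {x92, x93, x96} ∩ {x92, x94, x96} = {x92, x96} ∉ τ. Therefore τ is NOT a topology.


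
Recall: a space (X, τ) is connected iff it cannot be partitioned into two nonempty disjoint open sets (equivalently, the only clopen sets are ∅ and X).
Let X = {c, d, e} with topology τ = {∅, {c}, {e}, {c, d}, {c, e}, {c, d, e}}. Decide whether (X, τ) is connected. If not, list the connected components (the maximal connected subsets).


(X, τ) is disconnected; components = [{e}, {c, d}].

Find clopen sets (U ∈ τ with X ∖ U ∈ τ):
  U = ∅, X ∖ U = {c, d, e} — both open, so U is clopen.
  U = {e}, X ∖ U = {c, d} — both open, so U is clopen.
  U = {c, d}, X ∖ U = {e} — both open, so U is clopen.
  U = {c, d, e}, X ∖ U = ∅ — both open, so U is clopen.
Nontrivial clopen(s) exist: e.g. {c, d}. So (X, τ) is disconnected.
Compute connected components by grouping points that agree on all clopens:
  component: {e}
  component: {c, d}


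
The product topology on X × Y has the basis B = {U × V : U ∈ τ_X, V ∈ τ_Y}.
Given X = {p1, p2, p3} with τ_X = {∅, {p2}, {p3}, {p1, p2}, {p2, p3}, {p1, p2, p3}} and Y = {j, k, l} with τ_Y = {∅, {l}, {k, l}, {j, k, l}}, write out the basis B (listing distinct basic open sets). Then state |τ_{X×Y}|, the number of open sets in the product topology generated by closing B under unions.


Basis B = {∅ × ∅, {p2} × {l}, {p3} × {l}, {p1, p2} × {l}, {p2} × {k, l}, {p2, p3} × {l}, {p3} × {k, l}, {p1, p2, p3} × {l}, {p2} × {j, k, l}, {p3} × {j, k, l}, {p1, p2} × {k, l}, {p2, p3} × {k, l}, {p1, p2} × {j, k, l}, {p1, p2, p3} × {k, l}, {p2, p3} × {j, k, l}, {p1, p2, p3} × {j, k, l}}; |τ_{X×Y}| = 40.

Enumerate products U × V with U ∈ τ_X, V ∈ τ_Y (deduplicated):
  ∅ × ∅ = {} (∅)
  {p2} × {l} = {(p2,l)}
  {p3} × {l} = {(p3,l)}
  {p1, p2} × {l} = {(p1,l), (p2,l)}
  {p2} × {k, l} = {(p2,k), (p2,l)}
  {p2, p3} × {l} = {(p2,l), (p3,l)}
  {p3} × {k, l} = {(p3,k), (p3,l)}
  {p1, p2, p3} × {l} = {(p1,l), (p2,l), (p3,l)}
  {p2} × {j, k, l} = {(p2,j), (p2,k), (p2,l)}
  {p3} × {j, k, l} = {(p3,j), (p3,k), (p3,l)}
  {p1, p2} × {k, l} = {(p1,k), (p1,l), (p2,k), (p2,l)}
  {p2, p3} × {k, l} = {(p2,k), (p2,l), (p3,k), (p3,l)}
  {p1, p2} × {j, k, l} = {(p1,j), (p1,k), (p1,l), (p2,j), (p2,k), (p2,l)}
  {p1, p2, p3} × {k, l} = {(p1,k), (p1,l), (p2,k), (p2,l), (p3,k), (p3,l)}
  {p2, p3} × {j, k, l} = {(p2,j), (p2,k), (p2,l), (p3,j), (p3,k), (p3,l)}
  {p1, p2, p3} × {j, k, l} = {(p1,j), (p1,k), (p1,l), (p2,j), (p2,k), (p2,l), (p3,j), (p3,k), (p3,l)}
These 16 distinct sets form the basis B.
Close under arbitrary unions to get τ_{X×Y}; counting gives |τ_{X×Y}| = 40.


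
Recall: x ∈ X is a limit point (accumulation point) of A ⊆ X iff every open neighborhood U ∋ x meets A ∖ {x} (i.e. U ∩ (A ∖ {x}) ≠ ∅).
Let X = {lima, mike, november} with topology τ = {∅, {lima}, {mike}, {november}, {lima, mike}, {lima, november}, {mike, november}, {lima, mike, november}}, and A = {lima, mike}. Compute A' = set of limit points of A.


A' = ∅

For each x ∈ X, list the open sets U ∈ τ with x ∈ U, then check whether U ∩ (A ∖ {x}) ≠ ∅ for every such U.
  x = lima: open {lima} ∋ x has {lima} ∩ (A ∖ {lima}) = ∅, so x is NOT a limit point.
  x = mike: open {mike} ∋ x has {mike} ∩ (A ∖ {mike}) = ∅, so x is NOT a limit point.
  x = november: open {november} ∋ x has {november} ∩ (A ∖ {november}) = ∅, so x is NOT a limit point.
Collecting: A' = ∅.


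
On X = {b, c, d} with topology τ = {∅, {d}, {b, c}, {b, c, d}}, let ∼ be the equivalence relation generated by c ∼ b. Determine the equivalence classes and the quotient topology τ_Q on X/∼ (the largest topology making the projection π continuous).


X/∼ = {[b=c], [d]}; |τ_Q| = 4.

Equivalence classes: [b=c], [d].
Quotient map π: X → X/∼ sends b ↦ [b=c], c ↦ [b=c], d ↦ [d].
For each subset V ⊆ X/∼, compute π^{-1}(V) ⊆ X and check whether π^{-1}(V) ∈ τ. V is open in τ_Q iff π^{-1}(V) ∈ τ.
  V = {}: π^{-1}(V) = ∅ ∈ τ ✓.
  V = {[b=c]}: π^{-1}(V) = {b, c} ∈ τ ✓.
  V = {[d]}: π^{-1}(V) = {d} ∈ τ ✓.
  V = {[b=c], [d]}: π^{-1}(V) = {b, c, d} ∈ τ ✓.
Open sets in the quotient: τ_Q = {{}, {[b=c]}, {[d]}, {[b=c], [d]}} (4 elements).


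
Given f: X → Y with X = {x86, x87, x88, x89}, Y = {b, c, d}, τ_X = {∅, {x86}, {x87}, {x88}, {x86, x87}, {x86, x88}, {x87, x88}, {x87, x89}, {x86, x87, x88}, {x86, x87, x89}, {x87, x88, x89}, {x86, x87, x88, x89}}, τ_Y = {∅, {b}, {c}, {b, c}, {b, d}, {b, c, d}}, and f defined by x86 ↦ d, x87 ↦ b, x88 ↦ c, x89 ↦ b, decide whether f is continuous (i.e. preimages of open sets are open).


f IS continuous.

Compute f^{-1}(U) for each U ∈ τ_Y:
  U = ∅: f^{-1}(U) = ∅ ∈ τ_X ✓.
  U = {b}: f^{-1}(U) = {x87, x89} ∈ τ_X ✓.
  U = {c}: f^{-1}(U) = {x88} ∈ τ_X ✓.
  U = {b, c}: f^{-1}(U) = {x87, x88, x89} ∈ τ_X ✓.
  U = {b, d}: f^{-1}(U) = {x86, x87, x89} ∈ τ_X ✓.
  U = {b, c, d}: f^{-1}(U) = {x86, x87, x88, x89} ∈ τ_X ✓.
Every preimage lies in τ_X, so f IS continuous.


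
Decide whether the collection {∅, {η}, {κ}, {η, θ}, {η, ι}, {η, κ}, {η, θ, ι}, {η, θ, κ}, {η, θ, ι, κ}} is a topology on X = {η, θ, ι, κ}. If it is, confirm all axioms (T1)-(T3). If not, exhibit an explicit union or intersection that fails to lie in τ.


τ is NOT a topology on X.

Axiom (T1): ∅ ∈ τ? Yes; X ∈ τ? Yes.
Axiom (T2/T3): check pairwise unions and intersections of members of τ.
Counterexample for (T2): {κ} ∪ {η, ι} = {η, ι, κ} ∉ τ. Therefore τ is NOT a topology.


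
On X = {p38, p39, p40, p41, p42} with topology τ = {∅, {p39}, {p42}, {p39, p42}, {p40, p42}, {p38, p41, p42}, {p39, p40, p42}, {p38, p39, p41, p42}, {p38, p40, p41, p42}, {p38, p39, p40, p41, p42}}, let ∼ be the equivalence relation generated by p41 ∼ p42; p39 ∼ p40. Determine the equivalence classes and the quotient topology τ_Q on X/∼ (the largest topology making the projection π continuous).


X/∼ = {[p38], [p39=p40], [p41=p42]}; |τ_Q| = 3.

Equivalence classes: [p38], [p39=p40], [p41=p42].
Quotient map π: X → X/∼ sends p38 ↦ [p38], p39 ↦ [p39=p40], p40 ↦ [p39=p40], p41 ↦ [p41=p42], p42 ↦ [p41=p42].
For each subset V ⊆ X/∼, compute π^{-1}(V) ⊆ X and check whether π^{-1}(V) ∈ τ. V is open in τ_Q iff π^{-1}(V) ∈ τ.
  V = {}: π^{-1}(V) = ∅ ∈ τ ✓.
  V = {[p38]}: π^{-1}(V) = {p38} ∉ τ ✗.
  V = {[p39=p40]}: π^{-1}(V) = {p39, p40} ∉ τ ✗.
  V = {[p38], [p39=p40]}: π^{-1}(V) = {p38, p39, p40} ∉ τ ✗.
  V = {[p41=p42]}: π^{-1}(V) = {p41, p42} ∉ τ ✗.
  V = {[p38], [p41=p42]}: π^{-1}(V) = {p38, p41, p42} ∈ τ ✓.
  V = {[p39=p40], [p41=p42]}: π^{-1}(V) = {p39, p40, p41, p42} ∉ τ ✗.
  V = {[p38], [p39=p40], [p41=p42]}: π^{-1}(V) = {p38, p39, p40, p41, p42} ∈ τ ✓.
Open sets in the quotient: τ_Q = {{}, {[p38], [p41=p42]}, {[p38], [p39=p40], [p41=p42]}} (3 elements).


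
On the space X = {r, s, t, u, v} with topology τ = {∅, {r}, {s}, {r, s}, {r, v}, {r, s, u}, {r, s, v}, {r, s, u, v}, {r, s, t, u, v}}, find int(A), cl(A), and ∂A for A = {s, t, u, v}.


int(A) = {s}, cl(A) = {s, t, u, v}, ∂A = {t, u, v}.

Closed sets in (X, τ) are complements of opens:
  closed(X, τ) = {∅, {t}, {t, u}, {t, v}, {s, t, u}, {t, u, v}, {r, t, u, v}, {s, t, u, v}, {r, s, t, u, v}}.
int(A) = ⋃ {U ∈ τ : U ⊆ A}. Opens contained in A: ∅, {s}.
Taking the union of these: int(A) = {s}.
cl(A) = ⋂ {C closed : A ⊆ C}. Closed sets containing A: {s, t, u, v}, {r, s, t, u, v}.
Intersecting these: cl(A) = {s, t, u, v}.
∂A = cl(A) ∖ int(A) = {s, t, u, v} ∖ {s} = {t, u, v}.


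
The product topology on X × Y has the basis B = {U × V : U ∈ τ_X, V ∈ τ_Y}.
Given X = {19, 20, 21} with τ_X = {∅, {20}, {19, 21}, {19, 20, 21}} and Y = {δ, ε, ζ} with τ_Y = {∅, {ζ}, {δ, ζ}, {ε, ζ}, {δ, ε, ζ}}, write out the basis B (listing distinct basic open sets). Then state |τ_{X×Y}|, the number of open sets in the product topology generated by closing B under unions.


Basis B = {∅ × ∅, {20} × {ζ}, {19, 21} × {ζ}, {20} × {δ, ζ}, {20} × {ε, ζ}, {19, 20, 21} × {ζ}, {20} × {δ, ε, ζ}, {19, 21} × {δ, ζ}, {19, 21} × {ε, ζ}, {19, 21} × {δ, ε, ζ}, {19, 20, 21} × {δ, ζ}, {19, 20, 21} × {ε, ζ}, {19, 20, 21} × {δ, ε, ζ}}; |τ_{X×Y}| = 25.

Enumerate products U × V with U ∈ τ_X, V ∈ τ_Y (deduplicated):
  ∅ × ∅ = {} (∅)
  {20} × {ζ} = {(20,ζ)}
  {19, 21} × {ζ} = {(19,ζ), (21,ζ)}
  {20} × {δ, ζ} = {(20,δ), (20,ζ)}
  {20} × {ε, ζ} = {(20,ε), (20,ζ)}
  {19, 20, 21} × {ζ} = {(19,ζ), (20,ζ), (21,ζ)}
  {20} × {δ, ε, ζ} = {(20,δ), (20,ε), (20,ζ)}
  {19, 21} × {δ, ζ} = {(19,δ), (19,ζ), (21,δ), (21,ζ)}
  {19, 21} × {ε, ζ} = {(19,ε), (19,ζ), (21,ε), (21,ζ)}
  {19, 21} × {δ, ε, ζ} = {(19,δ), (19,ε), (19,ζ), (21,δ), (21,ε), (21,ζ)}
  {19, 20, 21} × {δ, ζ} = {(19,δ), (19,ζ), (20,δ), (20,ζ), (21,δ), (21,ζ)}
  {19, 20, 21} × {ε, ζ} = {(19,ε), (19,ζ), (20,ε), (20,ζ), (21,ε), (21,ζ)}
  {19, 20, 21} × {δ, ε, ζ} = {(19,δ), (19,ε), (19,ζ), (20,δ), (20,ε), (20,ζ), (21,δ), (21,ε), (21,ζ)}
These 13 distinct sets form the basis B.
Close under arbitrary unions to get τ_{X×Y}; counting gives |τ_{X×Y}| = 25.
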